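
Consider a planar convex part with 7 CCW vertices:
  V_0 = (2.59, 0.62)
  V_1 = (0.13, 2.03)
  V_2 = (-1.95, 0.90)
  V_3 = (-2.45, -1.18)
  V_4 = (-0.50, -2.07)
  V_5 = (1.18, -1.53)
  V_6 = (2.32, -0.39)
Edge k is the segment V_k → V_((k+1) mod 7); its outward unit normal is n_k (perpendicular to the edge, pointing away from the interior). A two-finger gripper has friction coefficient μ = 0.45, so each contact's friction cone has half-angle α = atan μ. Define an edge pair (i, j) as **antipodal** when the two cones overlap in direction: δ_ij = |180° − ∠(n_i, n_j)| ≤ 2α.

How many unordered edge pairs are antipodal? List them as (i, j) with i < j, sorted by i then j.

α = atan 0.45 = 24.23°;  2α = 48.46°
n_0 = (+0.4973, +0.8676)
n_1 = (-0.4774, +0.8787)
n_2 = (-0.9723, +0.2337)
n_3 = (-0.4152, -0.9097)
n_4 = (+0.3060, -0.9520)
n_5 = (+0.7071, -0.7071)
n_6 = (+0.9661, -0.2583)
  (0,1): δ = 121.67°  ·
  (0,2): δ = 73.70°  ·
  (0,3): δ = 5.29°  ✓
  (0,4): δ = 47.64°  ✓
  (0,5): δ = 74.82°  ·
  (0,6): δ = 104.85°  ·
  (1,2): δ = 132.03°  ·
  (1,3): δ = 53.05°  ·
  (1,4): δ = 10.69°  ✓
  (1,5): δ = 16.49°  ✓
  (1,6): δ = 46.52°  ✓
  (2,3): δ = 101.02°  ·
  (2,4): δ = 58.66°  ·
  (2,5): δ = 31.48°  ✓
  (2,6): δ = 1.45°  ✓
  (3,4): δ = 137.65°  ·
  (3,5): δ = 110.47°  ·
  (3,6): δ = 80.43°  ·
  (4,5): δ = 152.82°  ·
  (4,6): δ = 122.79°  ·
  (5,6): δ = 149.97°  ·
antipodal pairs: 7

count = 7; pairs: (0,3), (0,4), (1,4), (1,5), (1,6), (2,5), (2,6)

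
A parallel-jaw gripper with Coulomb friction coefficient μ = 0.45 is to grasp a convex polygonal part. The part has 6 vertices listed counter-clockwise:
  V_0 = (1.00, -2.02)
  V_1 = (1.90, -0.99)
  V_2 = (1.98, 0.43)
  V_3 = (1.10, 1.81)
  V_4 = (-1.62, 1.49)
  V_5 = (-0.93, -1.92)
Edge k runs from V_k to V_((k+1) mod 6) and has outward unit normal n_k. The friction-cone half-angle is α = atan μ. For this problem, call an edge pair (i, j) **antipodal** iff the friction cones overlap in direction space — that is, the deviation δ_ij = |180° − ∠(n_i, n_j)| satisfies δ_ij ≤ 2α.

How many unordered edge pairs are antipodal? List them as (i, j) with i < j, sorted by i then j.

α = atan 0.45 = 24.23°;  2α = 48.46°
n_0 = (+0.7530, -0.6580)
n_1 = (+0.9984, -0.0562)
n_2 = (+0.8432, +0.5377)
n_3 = (-0.1168, +0.9932)
n_4 = (-0.9801, -0.1983)
n_5 = (-0.0517, -0.9987)
  (0,1): δ = 142.08°  ·
  (0,2): δ = 106.33°  ·
  (0,3): δ = 42.14°  ✓
  (0,4): δ = 52.59°  ·
  (0,5): δ = 128.18°  ·
  (1,2): δ = 144.25°  ·
  (1,3): δ = 80.07°  ·
  (1,4): δ = 14.66°  ✓
  (1,5): δ = 90.26°  ·
  (2,3): δ = 115.82°  ·
  (2,4): δ = 21.09°  ✓
  (2,5): δ = 54.51°  ·
  (3,4): δ = 85.27°  ·
  (3,5): δ = 9.68°  ✓
  (4,5): δ = 104.41°  ·
antipodal pairs: 4

count = 4; pairs: (0,3), (1,4), (2,4), (3,5)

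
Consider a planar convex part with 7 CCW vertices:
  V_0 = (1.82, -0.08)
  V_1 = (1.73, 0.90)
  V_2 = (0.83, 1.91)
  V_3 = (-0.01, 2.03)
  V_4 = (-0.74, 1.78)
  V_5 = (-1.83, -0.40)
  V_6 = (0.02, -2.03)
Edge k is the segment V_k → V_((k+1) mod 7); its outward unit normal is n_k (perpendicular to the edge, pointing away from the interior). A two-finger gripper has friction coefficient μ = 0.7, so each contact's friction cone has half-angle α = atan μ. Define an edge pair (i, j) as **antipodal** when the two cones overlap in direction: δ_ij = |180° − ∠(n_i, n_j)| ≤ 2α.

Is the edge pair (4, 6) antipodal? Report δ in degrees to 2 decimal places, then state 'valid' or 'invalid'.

α = atan 0.7 = 34.99°;  2α = 69.98°
edge 4: e_4 = (-1.09, -2.18);  n_4 = (-0.8944, +0.4472)
edge 6: e_6 = (+1.80, +1.95);  n_6 = (+0.7348, -0.6783)
∠(n_4, n_6) = 163.86°
δ = |180° − 163.86°| = 16.14°
16.14° ≤ 2α = 69.98°  →  valid

δ = 16.14°, valid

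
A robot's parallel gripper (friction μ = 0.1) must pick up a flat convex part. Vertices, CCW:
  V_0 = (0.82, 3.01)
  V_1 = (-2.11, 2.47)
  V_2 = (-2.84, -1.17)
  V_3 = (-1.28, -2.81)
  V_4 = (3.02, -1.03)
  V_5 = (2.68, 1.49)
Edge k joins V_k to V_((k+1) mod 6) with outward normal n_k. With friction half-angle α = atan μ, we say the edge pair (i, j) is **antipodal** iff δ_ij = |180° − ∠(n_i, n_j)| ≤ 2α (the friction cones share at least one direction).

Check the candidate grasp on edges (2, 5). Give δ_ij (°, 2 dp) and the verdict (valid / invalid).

α = atan 0.1 = 5.71°;  2α = 11.42°
edge 2: e_2 = (+1.56, -1.64);  n_2 = (-0.7246, -0.6892)
edge 5: e_5 = (-1.86, +1.52);  n_5 = (+0.6328, +0.7743)
∠(n_2, n_5) = 172.82°
δ = |180° − 172.82°| = 7.18°
7.18° ≤ 2α = 11.42°  →  valid

δ = 7.18°, valid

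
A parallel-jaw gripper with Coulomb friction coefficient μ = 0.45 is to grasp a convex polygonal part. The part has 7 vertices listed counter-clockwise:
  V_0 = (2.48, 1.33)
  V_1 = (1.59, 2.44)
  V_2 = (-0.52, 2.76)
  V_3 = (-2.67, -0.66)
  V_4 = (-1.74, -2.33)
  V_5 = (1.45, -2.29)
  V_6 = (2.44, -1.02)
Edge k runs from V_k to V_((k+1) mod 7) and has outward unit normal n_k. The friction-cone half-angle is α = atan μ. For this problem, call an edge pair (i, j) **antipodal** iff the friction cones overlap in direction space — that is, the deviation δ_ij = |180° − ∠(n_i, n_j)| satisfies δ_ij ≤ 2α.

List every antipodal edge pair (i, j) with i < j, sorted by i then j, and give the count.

α = atan 0.45 = 24.23°;  2α = 48.46°
n_0 = (+0.7802, +0.6256)
n_1 = (+0.1499, +0.9887)
n_2 = (-0.8466, +0.5322)
n_3 = (-0.8737, -0.4865)
n_4 = (+0.0125, -0.9999)
n_5 = (+0.7887, -0.6148)
n_6 = (+0.9999, -0.0170)
  (0,1): δ = 137.35°  ·
  (0,2): δ = 70.88°  ·
  (0,3): δ = 9.61°  ✓
  (0,4): δ = 52.00°  ·
  (0,5): δ = 103.34°  ·
  (0,6): δ = 140.30°  ·
  (1,2): δ = 113.53°  ·
  (1,3): δ = 52.26°  ·
  (1,4): δ = 9.34°  ✓
  (1,5): δ = 60.69°  ·
  (1,6): δ = 97.65°  ·
  (2,3): δ = 118.73°  ·
  (2,4): δ = 57.13°  ·
  (2,5): δ = 5.78°  ✓
  (2,6): δ = 31.18°  ✓
  (3,4): δ = 118.39°  ·
  (3,5): δ = 67.05°  ·
  (3,6): δ = 30.09°  ✓
  (4,5): δ = 128.66°  ·
  (4,6): δ = 91.69°  ·
  (5,6): δ = 143.04°  ·
antipodal pairs: 5

count = 5; pairs: (0,3), (1,4), (2,5), (2,6), (3,6)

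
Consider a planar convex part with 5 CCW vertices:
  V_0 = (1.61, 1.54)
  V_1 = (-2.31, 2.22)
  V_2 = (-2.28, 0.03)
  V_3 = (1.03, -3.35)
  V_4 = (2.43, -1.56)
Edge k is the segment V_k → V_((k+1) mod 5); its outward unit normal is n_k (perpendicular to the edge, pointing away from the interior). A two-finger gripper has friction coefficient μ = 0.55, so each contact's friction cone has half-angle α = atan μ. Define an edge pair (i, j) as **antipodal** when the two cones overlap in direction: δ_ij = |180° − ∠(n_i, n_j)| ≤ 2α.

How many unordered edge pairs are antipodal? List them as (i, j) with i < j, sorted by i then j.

count = 4; pairs: (0,2), (1,3), (1,4), (2,4)

α = atan 0.55 = 28.81°;  2α = 57.62°
n_0 = (+0.1709, +0.9853)
n_1 = (-0.9999, -0.0137)
n_2 = (-0.7145, -0.6997)
n_3 = (+0.7877, -0.6161)
n_4 = (+0.9668, +0.2557)
  (0,1): δ = 79.37°  ·
  (0,2): δ = 35.76°  ✓
  (0,3): δ = 61.81°  ·
  (0,4): δ = 114.66°  ·
  (1,2): δ = 136.38°  ·
  (1,3): δ = 38.81°  ✓
  (1,4): δ = 14.03°  ✓
  (2,3): δ = 82.43°  ·
  (2,4): δ = 29.58°  ✓
  (3,4): δ = 127.15°  ·
antipodal pairs: 4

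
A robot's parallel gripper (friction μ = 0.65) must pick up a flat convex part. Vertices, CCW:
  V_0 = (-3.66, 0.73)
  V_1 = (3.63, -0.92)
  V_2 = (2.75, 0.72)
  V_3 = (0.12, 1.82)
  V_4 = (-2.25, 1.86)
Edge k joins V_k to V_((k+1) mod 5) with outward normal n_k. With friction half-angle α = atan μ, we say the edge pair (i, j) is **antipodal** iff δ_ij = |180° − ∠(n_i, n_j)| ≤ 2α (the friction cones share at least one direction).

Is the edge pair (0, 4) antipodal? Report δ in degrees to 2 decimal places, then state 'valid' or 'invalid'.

δ = 51.46°, valid

α = atan 0.65 = 33.02°;  2α = 66.05°
edge 0: e_0 = (+7.29, -1.65);  n_0 = (-0.2208, -0.9753)
edge 4: e_4 = (-1.41, -1.13);  n_4 = (-0.6254, +0.7803)
∠(n_0, n_4) = 128.54°
δ = |180° − 128.54°| = 51.46°
51.46° ≤ 2α = 66.05°  →  valid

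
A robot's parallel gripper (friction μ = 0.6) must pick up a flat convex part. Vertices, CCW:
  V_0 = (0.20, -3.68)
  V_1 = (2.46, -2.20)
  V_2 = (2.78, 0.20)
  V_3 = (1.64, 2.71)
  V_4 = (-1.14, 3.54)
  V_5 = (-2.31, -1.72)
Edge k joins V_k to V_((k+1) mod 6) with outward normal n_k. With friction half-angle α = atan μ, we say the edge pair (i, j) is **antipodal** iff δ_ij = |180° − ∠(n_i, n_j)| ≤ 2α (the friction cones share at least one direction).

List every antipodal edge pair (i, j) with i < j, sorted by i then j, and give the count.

count = 7; pairs: (0,3), (0,4), (1,4), (1,5), (2,4), (2,5), (3,5)

α = atan 0.6 = 30.96°;  2α = 61.93°
n_0 = (+0.5478, -0.8366)
n_1 = (+0.9912, -0.1322)
n_2 = (+0.9105, +0.4135)
n_3 = (+0.2861, +0.9582)
n_4 = (-0.9761, +0.2171)
n_5 = (-0.6155, -0.7882)
  (0,1): δ = 130.81°  ·
  (0,2): δ = 98.79°  ·
  (0,3): δ = 49.84°  ✓
  (0,4): δ = 44.24°  ✓
  (0,5): δ = 108.80°  ·
  (1,2): δ = 147.98°  ·
  (1,3): δ = 99.03°  ·
  (1,4): δ = 4.95°  ✓
  (1,5): δ = 59.61°  ✓
  (2,3): δ = 131.05°  ·
  (2,4): δ = 36.97°  ✓
  (2,5): δ = 27.59°  ✓
  (3,4): δ = 85.92°  ·
  (3,5): δ = 21.36°  ✓
  (4,5): δ = 115.45°  ·
antipodal pairs: 7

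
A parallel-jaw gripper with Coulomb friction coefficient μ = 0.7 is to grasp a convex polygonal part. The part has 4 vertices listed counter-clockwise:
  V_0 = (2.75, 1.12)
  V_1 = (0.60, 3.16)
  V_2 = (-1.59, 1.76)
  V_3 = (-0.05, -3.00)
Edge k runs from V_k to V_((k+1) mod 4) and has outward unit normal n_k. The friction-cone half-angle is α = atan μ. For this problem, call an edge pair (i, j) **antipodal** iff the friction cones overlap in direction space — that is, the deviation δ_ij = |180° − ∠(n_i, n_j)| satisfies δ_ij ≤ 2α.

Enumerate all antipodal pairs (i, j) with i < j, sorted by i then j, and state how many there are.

count = 3; pairs: (0,2), (1,3), (2,3)

α = atan 0.7 = 34.99°;  2α = 69.98°
n_0 = (+0.6883, +0.7254)
n_1 = (-0.5386, +0.8426)
n_2 = (-0.9514, -0.3078)
n_3 = (+0.8271, -0.5621)
  (0,1): δ = 103.91°  ·
  (0,2): δ = 28.58°  ✓
  (0,3): δ = 99.30°  ·
  (1,2): δ = 104.66°  ·
  (1,3): δ = 23.21°  ✓
  (2,3): δ = 52.13°  ✓
antipodal pairs: 3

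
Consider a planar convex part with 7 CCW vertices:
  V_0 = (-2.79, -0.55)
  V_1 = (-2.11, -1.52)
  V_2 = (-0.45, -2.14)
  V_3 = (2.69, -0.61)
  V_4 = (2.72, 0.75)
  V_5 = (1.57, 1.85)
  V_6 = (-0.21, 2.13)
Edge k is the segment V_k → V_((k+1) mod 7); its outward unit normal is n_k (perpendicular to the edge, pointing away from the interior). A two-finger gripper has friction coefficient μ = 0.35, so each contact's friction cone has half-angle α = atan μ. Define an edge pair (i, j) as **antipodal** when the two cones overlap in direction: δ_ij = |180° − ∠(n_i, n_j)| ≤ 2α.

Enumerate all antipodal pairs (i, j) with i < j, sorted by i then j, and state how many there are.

count = 6; pairs: (0,3), (0,4), (1,4), (1,5), (2,5), (2,6)

α = atan 0.35 = 19.29°;  2α = 38.58°
n_0 = (-0.8188, -0.5740)
n_1 = (-0.3499, -0.9368)
n_2 = (+0.4380, -0.8990)
n_3 = (+0.9998, -0.0221)
n_4 = (+0.6912, +0.7226)
n_5 = (+0.1554, +0.9879)
n_6 = (-0.7204, +0.6935)
  (0,1): δ = 145.51°  ·
  (0,2): δ = 99.05°  ·
  (0,3): δ = 36.30°  ✓
  (0,4): δ = 11.24°  ✓
  (0,5): δ = 46.03°  ·
  (0,6): δ = 101.06°  ·
  (1,2): δ = 133.54°  ·
  (1,3): δ = 70.78°  ·
  (1,4): δ = 23.25°  ✓
  (1,5): δ = 11.54°  ✓
  (1,6): δ = 66.57°  ·
  (2,3): δ = 117.24°  ·
  (2,4): δ = 69.71°  ·
  (2,5): δ = 34.92°  ✓
  (2,6): δ = 20.11°  ✓
  (3,4): δ = 132.46°  ·
  (3,5): δ = 97.68°  ·
  (3,6): δ = 42.65°  ·
  (4,5): δ = 145.21°  ·
  (4,6): δ = 90.18°  ·
  (5,6): δ = 124.97°  ·
antipodal pairs: 6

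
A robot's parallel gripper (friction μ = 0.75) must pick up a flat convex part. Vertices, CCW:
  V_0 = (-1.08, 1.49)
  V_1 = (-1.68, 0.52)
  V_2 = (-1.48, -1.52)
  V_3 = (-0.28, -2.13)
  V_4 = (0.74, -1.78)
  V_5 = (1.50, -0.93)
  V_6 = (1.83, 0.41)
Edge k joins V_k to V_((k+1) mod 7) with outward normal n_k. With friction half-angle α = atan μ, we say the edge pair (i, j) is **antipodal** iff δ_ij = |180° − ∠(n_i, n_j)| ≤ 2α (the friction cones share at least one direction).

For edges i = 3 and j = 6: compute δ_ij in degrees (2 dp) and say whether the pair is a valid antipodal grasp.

δ = 39.30°, valid

α = atan 0.75 = 36.87°;  2α = 73.74°
edge 3: e_3 = (+1.02, +0.35);  n_3 = (+0.3246, -0.9459)
edge 6: e_6 = (-2.91, +1.08);  n_6 = (+0.3479, +0.9375)
∠(n_3, n_6) = 140.70°
δ = |180° − 140.70°| = 39.30°
39.30° ≤ 2α = 73.74°  →  valid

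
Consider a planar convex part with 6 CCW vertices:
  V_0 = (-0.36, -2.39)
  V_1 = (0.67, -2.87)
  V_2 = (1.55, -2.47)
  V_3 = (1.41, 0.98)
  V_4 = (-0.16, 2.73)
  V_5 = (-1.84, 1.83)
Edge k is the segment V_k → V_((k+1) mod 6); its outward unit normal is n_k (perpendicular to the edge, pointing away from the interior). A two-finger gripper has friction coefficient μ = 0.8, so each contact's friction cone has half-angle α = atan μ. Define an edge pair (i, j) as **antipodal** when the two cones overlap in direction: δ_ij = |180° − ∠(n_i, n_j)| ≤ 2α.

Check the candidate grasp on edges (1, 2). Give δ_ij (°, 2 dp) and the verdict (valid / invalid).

α = atan 0.8 = 38.66°;  2α = 77.32°
edge 1: e_1 = (+0.88, +0.40);  n_1 = (+0.4138, -0.9104)
edge 2: e_2 = (-0.14, +3.45);  n_2 = (+0.9992, +0.0405)
∠(n_1, n_2) = 67.88°
δ = |180° − 67.88°| = 112.12°
112.12° > 2α = 77.32°  →  invalid

δ = 112.12°, invalid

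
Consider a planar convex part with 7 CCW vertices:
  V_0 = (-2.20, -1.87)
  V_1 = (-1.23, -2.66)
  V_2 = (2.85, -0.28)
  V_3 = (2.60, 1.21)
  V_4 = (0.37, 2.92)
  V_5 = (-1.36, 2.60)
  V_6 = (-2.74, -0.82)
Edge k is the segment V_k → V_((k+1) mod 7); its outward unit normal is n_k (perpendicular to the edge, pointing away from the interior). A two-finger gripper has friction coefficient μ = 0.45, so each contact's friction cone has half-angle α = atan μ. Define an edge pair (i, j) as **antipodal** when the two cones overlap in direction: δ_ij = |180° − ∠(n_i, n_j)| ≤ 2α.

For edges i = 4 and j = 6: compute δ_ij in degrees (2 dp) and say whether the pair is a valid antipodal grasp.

α = atan 0.45 = 24.23°;  2α = 48.46°
edge 4: e_4 = (-1.73, -0.32);  n_4 = (-0.1819, +0.9833)
edge 6: e_6 = (+0.54, -1.05);  n_6 = (-0.8893, -0.4573)
∠(n_4, n_6) = 106.74°
δ = |180° − 106.74°| = 73.26°
73.26° > 2α = 48.46°  →  invalid

δ = 73.26°, invalid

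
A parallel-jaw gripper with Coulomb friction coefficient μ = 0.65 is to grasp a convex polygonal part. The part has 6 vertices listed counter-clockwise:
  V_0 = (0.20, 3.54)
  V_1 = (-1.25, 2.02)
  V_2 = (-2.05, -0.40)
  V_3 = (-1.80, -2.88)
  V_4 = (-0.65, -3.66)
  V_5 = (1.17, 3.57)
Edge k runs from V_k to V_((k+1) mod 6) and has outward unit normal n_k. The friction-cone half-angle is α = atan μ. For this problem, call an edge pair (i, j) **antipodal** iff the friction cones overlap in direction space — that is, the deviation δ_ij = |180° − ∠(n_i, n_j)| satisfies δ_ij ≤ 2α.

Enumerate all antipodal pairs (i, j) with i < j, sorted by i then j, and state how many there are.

count = 4; pairs: (0,4), (1,4), (2,4), (3,5)

α = atan 0.65 = 33.02°;  2α = 66.05°
n_0 = (-0.7236, +0.6902)
n_1 = (-0.9495, +0.3139)
n_2 = (-0.9950, -0.1003)
n_3 = (-0.5613, -0.8276)
n_4 = (+0.9697, -0.2441)
n_5 = (-0.0309, +0.9995)
  (0,1): δ = 154.64°  ·
  (0,2): δ = 130.59°  ·
  (0,3): δ = 80.50°  ·
  (0,4): δ = 29.52°  ✓
  (0,5): δ = 135.42°  ·
  (1,2): δ = 155.95°  ·
  (1,3): δ = 105.85°  ·
  (1,4): δ = 4.16°  ✓
  (1,5): δ = 110.06°  ·
  (2,3): δ = 129.90°  ·
  (2,4): δ = 19.89°  ✓
  (2,5): δ = 86.02°  ·
  (3,4): δ = 69.98°  ·
  (3,5): δ = 35.92°  ✓
  (4,5): δ = 74.10°  ·
antipodal pairs: 4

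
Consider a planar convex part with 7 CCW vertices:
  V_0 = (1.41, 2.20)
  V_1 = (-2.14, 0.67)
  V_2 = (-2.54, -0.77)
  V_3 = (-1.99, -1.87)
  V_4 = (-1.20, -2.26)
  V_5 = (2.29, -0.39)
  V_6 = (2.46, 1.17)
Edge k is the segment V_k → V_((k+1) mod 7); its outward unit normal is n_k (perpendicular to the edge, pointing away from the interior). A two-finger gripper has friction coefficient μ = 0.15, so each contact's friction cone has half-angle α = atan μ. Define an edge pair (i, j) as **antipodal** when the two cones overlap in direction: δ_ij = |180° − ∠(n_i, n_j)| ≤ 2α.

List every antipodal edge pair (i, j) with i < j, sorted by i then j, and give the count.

count = 2; pairs: (0,4), (1,5)

α = atan 0.15 = 8.53°;  2α = 17.06°
n_0 = (-0.3958, +0.9183)
n_1 = (-0.9635, +0.2676)
n_2 = (-0.8944, -0.4472)
n_3 = (-0.4427, -0.8967)
n_4 = (+0.4723, -0.8814)
n_5 = (+0.9941, -0.1083)
n_6 = (+0.7003, +0.7139)
  (0,1): δ = 128.84°  ·
  (0,2): δ = 86.75°  ·
  (0,3): δ = 49.59°  ·
  (0,4): δ = 4.87°  ✓
  (0,5): δ = 60.47°  ·
  (0,6): δ = 112.24°  ·
  (1,2): δ = 137.91°  ·
  (1,3): δ = 100.75°  ·
  (1,4): δ = 46.29°  ·
  (1,5): δ = 9.30°  ✓
  (1,6): δ = 61.08°  ·
  (2,3): δ = 142.84°  ·
  (2,4): δ = 88.38°  ·
  (2,5): δ = 32.78°  ·
  (2,6): δ = 18.99°  ·
  (3,4): δ = 125.54°  ·
  (3,5): δ = 69.95°  ·
  (3,6): δ = 18.17°  ·
  (4,5): δ = 124.40°  ·
  (4,6): δ = 72.63°  ·
  (5,6): δ = 128.23°  ·
antipodal pairs: 2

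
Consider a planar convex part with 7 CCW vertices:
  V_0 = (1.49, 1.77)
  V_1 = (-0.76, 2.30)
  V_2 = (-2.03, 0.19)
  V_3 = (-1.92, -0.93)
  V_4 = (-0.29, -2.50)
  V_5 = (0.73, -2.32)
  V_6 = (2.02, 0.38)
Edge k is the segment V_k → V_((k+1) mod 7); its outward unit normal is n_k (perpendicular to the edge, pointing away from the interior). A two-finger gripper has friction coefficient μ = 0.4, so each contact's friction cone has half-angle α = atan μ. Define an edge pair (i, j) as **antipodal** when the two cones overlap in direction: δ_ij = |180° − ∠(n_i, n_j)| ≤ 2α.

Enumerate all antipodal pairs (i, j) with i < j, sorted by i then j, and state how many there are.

α = atan 0.4 = 21.80°;  2α = 43.60°
n_0 = (+0.2293, +0.9734)
n_1 = (-0.8568, +0.5157)
n_2 = (-0.9952, -0.0977)
n_3 = (-0.6937, -0.7202)
n_4 = (+0.1738, -0.9848)
n_5 = (+0.9023, -0.4311)
n_6 = (+0.9344, +0.3563)
  (0,1): δ = 107.79°  ·
  (0,2): δ = 71.14°  ·
  (0,3): δ = 30.67°  ✓
  (0,4): δ = 23.26°  ✓
  (0,5): δ = 77.72°  ·
  (0,6): δ = 124.13°  ·
  (1,2): δ = 143.35°  ·
  (1,3): δ = 102.88°  ·
  (1,4): δ = 48.95°  ·
  (1,5): δ = 5.51°  ✓
  (1,6): δ = 51.92°  ·
  (2,3): δ = 139.54°  ·
  (2,4): δ = 85.60°  ·
  (2,5): δ = 31.15°  ✓
  (2,6): δ = 15.26°  ✓
  (3,4): δ = 126.07°  ·
  (3,5): δ = 71.61°  ·
  (3,6): δ = 25.20°  ✓
  (4,5): δ = 125.55°  ·
  (4,6): δ = 79.14°  ·
  (5,6): δ = 133.59°  ·
antipodal pairs: 6

count = 6; pairs: (0,3), (0,4), (1,5), (2,5), (2,6), (3,6)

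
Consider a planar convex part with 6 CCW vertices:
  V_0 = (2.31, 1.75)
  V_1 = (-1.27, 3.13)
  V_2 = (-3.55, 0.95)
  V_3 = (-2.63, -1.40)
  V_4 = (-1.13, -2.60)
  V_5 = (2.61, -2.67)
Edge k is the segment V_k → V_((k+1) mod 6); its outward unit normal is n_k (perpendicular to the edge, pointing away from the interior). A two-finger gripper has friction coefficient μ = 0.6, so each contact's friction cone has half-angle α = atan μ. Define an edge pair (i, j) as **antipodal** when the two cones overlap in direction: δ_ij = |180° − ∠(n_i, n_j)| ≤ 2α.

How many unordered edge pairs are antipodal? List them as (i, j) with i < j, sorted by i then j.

count = 7; pairs: (0,2), (0,3), (0,4), (1,4), (1,5), (2,5), (3,5)

α = atan 0.6 = 30.96°;  2α = 61.93°
n_0 = (+0.3597, +0.9331)
n_1 = (-0.6911, +0.7228)
n_2 = (-0.9312, -0.3645)
n_3 = (-0.6247, -0.7809)
n_4 = (-0.0187, -0.9998)
n_5 = (+0.9977, +0.0677)
  (0,1): δ = 115.20°  ·
  (0,2): δ = 47.54°  ✓
  (0,3): δ = 17.58°  ✓
  (0,4): δ = 20.01°  ✓
  (0,5): δ = 114.96°  ·
  (1,2): δ = 112.34°  ·
  (1,3): δ = 82.38°  ·
  (1,4): δ = 44.79°  ✓
  (1,5): δ = 50.17°  ✓
  (2,3): δ = 150.04°  ·
  (2,4): δ = 112.45°  ·
  (2,5): δ = 17.50°  ✓
  (3,4): δ = 142.41°  ·
  (3,5): δ = 47.46°  ✓
  (4,5): δ = 85.04°  ·
antipodal pairs: 7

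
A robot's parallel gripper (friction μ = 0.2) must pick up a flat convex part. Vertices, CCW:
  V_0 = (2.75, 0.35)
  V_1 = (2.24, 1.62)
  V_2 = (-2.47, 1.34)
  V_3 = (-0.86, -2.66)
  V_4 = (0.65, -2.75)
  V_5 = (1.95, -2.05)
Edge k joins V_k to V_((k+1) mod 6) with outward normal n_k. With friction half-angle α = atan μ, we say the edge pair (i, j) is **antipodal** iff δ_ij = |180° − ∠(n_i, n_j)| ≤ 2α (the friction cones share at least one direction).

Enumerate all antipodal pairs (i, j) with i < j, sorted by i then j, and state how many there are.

α = atan 0.2 = 11.31°;  2α = 22.62°
n_0 = (+0.9280, +0.3727)
n_1 = (-0.0593, +0.9982)
n_2 = (-0.9277, -0.3734)
n_3 = (-0.0595, -0.9982)
n_4 = (+0.4741, -0.8805)
n_5 = (+0.9487, -0.3162)
  (0,1): δ = 108.48°  ·
  (0,2): δ = 0.05°  ✓
  (0,3): δ = 64.71°  ·
  (0,4): δ = 96.42°  ·
  (0,5): δ = 139.69°  ·
  (1,2): δ = 71.48°  ·
  (1,3): δ = 6.81°  ✓
  (1,4): δ = 24.90°  ·
  (1,5): δ = 68.16°  ·
  (2,3): δ = 115.34°  ·
  (2,4): δ = 83.62°  ·
  (2,5): δ = 40.36°  ·
  (3,4): δ = 148.29°  ·
  (3,5): δ = 105.02°  ·
  (4,5): δ = 136.74°  ·
antipodal pairs: 2

count = 2; pairs: (0,2), (1,3)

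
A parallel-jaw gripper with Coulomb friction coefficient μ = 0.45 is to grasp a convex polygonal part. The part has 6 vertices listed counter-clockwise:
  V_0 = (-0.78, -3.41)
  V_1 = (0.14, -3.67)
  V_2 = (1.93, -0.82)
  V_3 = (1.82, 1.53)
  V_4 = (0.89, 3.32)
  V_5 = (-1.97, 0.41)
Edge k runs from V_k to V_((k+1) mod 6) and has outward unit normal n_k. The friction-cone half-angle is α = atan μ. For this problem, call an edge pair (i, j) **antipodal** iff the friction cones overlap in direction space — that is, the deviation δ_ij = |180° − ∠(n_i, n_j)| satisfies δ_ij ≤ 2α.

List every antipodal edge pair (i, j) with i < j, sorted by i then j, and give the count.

count = 5; pairs: (0,3), (1,4), (2,4), (2,5), (3,5)

α = atan 0.45 = 24.23°;  2α = 48.46°
n_0 = (-0.2720, -0.9623)
n_1 = (+0.8468, -0.5319)
n_2 = (+0.9989, +0.0468)
n_3 = (+0.8874, +0.4610)
n_4 = (-0.7132, +0.7010)
n_5 = (-0.9547, -0.2974)
  (0,1): δ = 106.35°  ·
  (0,2): δ = 71.54°  ·
  (0,3): δ = 46.76°  ✓
  (0,4): δ = 61.28°  ·
  (0,5): δ = 123.08°  ·
  (1,2): δ = 145.19°  ·
  (1,3): δ = 120.41°  ·
  (1,4): δ = 12.37°  ✓
  (1,5): δ = 49.43°  ·
  (2,3): δ = 155.23°  ·
  (2,4): δ = 47.18°  ✓
  (2,5): δ = 14.62°  ✓
  (3,4): δ = 71.96°  ·
  (3,5): δ = 10.15°  ✓
  (4,5): δ = 118.19°  ·
antipodal pairs: 5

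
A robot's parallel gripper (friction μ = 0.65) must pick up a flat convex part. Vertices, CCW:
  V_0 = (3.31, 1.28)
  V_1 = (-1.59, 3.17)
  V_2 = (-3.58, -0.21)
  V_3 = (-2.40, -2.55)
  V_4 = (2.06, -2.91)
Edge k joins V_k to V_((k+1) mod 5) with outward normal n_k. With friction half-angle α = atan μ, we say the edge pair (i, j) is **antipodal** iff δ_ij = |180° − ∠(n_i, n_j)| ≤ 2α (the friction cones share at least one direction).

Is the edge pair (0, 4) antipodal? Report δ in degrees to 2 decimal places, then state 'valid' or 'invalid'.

δ = 94.48°, invalid

α = atan 0.65 = 33.02°;  2α = 66.05°
edge 0: e_0 = (-4.90, +1.89);  n_0 = (+0.3599, +0.9330)
edge 4: e_4 = (+1.25, +4.19);  n_4 = (+0.9583, -0.2859)
∠(n_0, n_4) = 85.52°
δ = |180° − 85.52°| = 94.48°
94.48° > 2α = 66.05°  →  invalid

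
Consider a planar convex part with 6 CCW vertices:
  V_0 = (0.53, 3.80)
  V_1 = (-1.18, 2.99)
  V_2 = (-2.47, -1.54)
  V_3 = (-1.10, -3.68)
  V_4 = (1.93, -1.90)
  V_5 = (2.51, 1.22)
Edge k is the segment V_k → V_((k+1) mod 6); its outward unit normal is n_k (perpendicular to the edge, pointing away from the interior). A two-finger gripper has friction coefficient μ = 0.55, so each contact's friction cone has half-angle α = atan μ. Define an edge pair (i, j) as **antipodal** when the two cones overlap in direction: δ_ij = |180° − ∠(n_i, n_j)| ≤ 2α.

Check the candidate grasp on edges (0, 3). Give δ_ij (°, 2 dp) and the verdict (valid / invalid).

δ = 5.09°, valid

α = atan 0.55 = 28.81°;  2α = 57.62°
edge 0: e_0 = (-1.71, -0.81);  n_0 = (-0.4281, +0.9037)
edge 3: e_3 = (+3.03, +1.78);  n_3 = (+0.5065, -0.8622)
∠(n_0, n_3) = 174.91°
δ = |180° − 174.91°| = 5.09°
5.09° ≤ 2α = 57.62°  →  valid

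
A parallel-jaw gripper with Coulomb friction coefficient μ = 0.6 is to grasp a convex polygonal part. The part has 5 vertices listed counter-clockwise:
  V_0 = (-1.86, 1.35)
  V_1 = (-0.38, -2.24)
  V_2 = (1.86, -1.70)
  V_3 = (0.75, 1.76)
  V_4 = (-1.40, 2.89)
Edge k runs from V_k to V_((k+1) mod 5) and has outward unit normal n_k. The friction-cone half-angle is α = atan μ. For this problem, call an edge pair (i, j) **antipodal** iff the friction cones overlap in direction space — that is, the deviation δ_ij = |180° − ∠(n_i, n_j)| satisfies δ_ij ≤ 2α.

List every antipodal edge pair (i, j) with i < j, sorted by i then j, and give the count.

count = 5; pairs: (0,2), (0,3), (1,3), (1,4), (2,4)

α = atan 0.6 = 30.96°;  2α = 61.93°
n_0 = (-0.9245, -0.3811)
n_1 = (+0.2344, -0.9722)
n_2 = (+0.9522, +0.3055)
n_3 = (+0.4652, +0.8852)
n_4 = (-0.9582, +0.2862)
  (0,1): δ = 98.85°  ·
  (0,2): δ = 4.62°  ✓
  (0,3): δ = 39.87°  ✓
  (0,4): δ = 140.96°  ·
  (1,2): δ = 85.77°  ·
  (1,3): δ = 41.28°  ✓
  (1,4): δ = 59.82°  ✓
  (2,3): δ = 135.51°  ·
  (2,4): δ = 34.42°  ✓
  (3,4): δ = 78.91°  ·
antipodal pairs: 5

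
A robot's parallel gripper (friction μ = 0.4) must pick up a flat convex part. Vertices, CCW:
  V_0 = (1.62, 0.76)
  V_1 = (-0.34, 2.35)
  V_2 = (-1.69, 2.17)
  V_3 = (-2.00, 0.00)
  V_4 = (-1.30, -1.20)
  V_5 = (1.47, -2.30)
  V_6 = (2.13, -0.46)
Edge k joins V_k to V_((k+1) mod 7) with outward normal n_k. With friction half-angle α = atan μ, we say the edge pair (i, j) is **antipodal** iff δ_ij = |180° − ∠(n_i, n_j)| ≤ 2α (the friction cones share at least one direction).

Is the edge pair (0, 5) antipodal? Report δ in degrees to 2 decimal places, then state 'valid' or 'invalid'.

α = atan 0.4 = 21.80°;  2α = 43.60°
edge 0: e_0 = (-1.96, +1.59);  n_0 = (+0.6300, +0.7766)
edge 5: e_5 = (+0.66, +1.84);  n_5 = (+0.9413, -0.3376)
∠(n_0, n_5) = 70.68°
δ = |180° − 70.68°| = 109.32°
109.32° > 2α = 43.60°  →  invalid

δ = 109.32°, invalid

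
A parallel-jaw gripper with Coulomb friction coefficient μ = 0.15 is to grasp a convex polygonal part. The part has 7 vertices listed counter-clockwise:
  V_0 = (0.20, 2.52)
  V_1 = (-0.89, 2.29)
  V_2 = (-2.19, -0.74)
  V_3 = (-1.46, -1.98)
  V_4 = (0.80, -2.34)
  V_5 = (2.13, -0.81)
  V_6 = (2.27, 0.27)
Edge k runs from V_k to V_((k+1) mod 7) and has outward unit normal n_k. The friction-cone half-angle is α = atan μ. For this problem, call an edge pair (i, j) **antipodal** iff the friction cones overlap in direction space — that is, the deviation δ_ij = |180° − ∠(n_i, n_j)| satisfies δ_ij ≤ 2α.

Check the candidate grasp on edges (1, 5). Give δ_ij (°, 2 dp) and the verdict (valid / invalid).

α = atan 0.15 = 8.53°;  2α = 17.06°
edge 1: e_1 = (-1.30, -3.03);  n_1 = (-0.9190, +0.3943)
edge 5: e_5 = (+0.14, +1.08);  n_5 = (+0.9917, -0.1286)
∠(n_1, n_5) = 164.16°
δ = |180° − 164.16°| = 15.84°
15.84° ≤ 2α = 17.06°  →  valid

δ = 15.84°, valid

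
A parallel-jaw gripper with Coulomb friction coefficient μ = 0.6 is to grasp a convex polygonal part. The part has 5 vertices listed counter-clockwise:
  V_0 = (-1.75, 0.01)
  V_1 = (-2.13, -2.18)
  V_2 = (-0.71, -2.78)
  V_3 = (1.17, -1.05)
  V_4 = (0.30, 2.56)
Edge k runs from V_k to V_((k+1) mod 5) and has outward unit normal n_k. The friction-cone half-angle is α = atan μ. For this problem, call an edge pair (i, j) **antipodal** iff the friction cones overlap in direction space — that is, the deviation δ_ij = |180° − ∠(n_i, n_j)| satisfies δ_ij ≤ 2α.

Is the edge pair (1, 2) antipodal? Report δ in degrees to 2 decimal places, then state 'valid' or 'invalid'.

α = atan 0.6 = 30.96°;  2α = 61.93°
edge 1: e_1 = (+1.42, -0.60);  n_1 = (-0.3892, -0.9211)
edge 2: e_2 = (+1.88, +1.73);  n_2 = (+0.6771, -0.7359)
∠(n_1, n_2) = 65.53°
δ = |180° − 65.53°| = 114.47°
114.47° > 2α = 61.93°  →  invalid

δ = 114.47°, invalid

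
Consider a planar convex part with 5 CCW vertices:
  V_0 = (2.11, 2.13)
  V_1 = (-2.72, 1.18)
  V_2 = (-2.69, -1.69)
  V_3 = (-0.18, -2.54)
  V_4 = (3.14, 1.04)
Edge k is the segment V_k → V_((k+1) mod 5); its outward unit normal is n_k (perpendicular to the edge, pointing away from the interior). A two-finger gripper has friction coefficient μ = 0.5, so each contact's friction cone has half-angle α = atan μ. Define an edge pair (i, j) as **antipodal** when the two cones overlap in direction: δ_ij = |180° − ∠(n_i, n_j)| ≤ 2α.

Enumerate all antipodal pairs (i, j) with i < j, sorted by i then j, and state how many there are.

count = 5; pairs: (0,2), (0,3), (1,3), (1,4), (2,4)

α = atan 0.5 = 26.57°;  2α = 53.13°
n_0 = (-0.1930, +0.9812)
n_1 = (-0.9999, -0.0105)
n_2 = (-0.3208, -0.9472)
n_3 = (+0.7332, -0.6800)
n_4 = (+0.7268, +0.6868)
  (0,1): δ = 100.53°  ·
  (0,2): δ = 29.84°  ✓
  (0,3): δ = 36.03°  ✓
  (0,4): δ = 122.25°  ·
  (1,2): δ = 109.31°  ·
  (1,3): δ = 43.44°  ✓
  (1,4): δ = 42.78°  ✓
  (2,3): δ = 114.13°  ·
  (2,4): δ = 27.91°  ✓
  (3,4): δ = 93.78°  ·
antipodal pairs: 5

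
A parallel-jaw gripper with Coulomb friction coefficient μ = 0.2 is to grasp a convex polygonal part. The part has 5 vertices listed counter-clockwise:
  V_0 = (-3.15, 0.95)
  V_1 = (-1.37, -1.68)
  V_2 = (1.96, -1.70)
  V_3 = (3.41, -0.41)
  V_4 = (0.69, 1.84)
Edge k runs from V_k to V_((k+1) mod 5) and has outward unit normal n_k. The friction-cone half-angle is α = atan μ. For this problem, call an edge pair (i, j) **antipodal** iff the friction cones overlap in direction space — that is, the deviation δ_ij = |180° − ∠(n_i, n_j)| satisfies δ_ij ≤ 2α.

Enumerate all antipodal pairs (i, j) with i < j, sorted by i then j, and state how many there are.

α = atan 0.2 = 11.31°;  2α = 22.62°
n_0 = (-0.8282, -0.5605)
n_1 = (-0.0060, -1.0000)
n_2 = (+0.6647, -0.7471)
n_3 = (+0.6374, +0.7705)
n_4 = (-0.2258, +0.9742)
  (0,1): δ = 124.43°  ·
  (0,2): δ = 82.43°  ·
  (0,3): δ = 16.31°  ✓
  (0,4): δ = 68.96°  ·
  (1,2): δ = 138.00°  ·
  (1,3): δ = 39.25°  ·
  (1,4): δ = 13.39°  ✓
  (2,3): δ = 81.26°  ·
  (2,4): δ = 28.61°  ·
  (3,4): δ = 127.35°  ·
antipodal pairs: 2

count = 2; pairs: (0,3), (1,4)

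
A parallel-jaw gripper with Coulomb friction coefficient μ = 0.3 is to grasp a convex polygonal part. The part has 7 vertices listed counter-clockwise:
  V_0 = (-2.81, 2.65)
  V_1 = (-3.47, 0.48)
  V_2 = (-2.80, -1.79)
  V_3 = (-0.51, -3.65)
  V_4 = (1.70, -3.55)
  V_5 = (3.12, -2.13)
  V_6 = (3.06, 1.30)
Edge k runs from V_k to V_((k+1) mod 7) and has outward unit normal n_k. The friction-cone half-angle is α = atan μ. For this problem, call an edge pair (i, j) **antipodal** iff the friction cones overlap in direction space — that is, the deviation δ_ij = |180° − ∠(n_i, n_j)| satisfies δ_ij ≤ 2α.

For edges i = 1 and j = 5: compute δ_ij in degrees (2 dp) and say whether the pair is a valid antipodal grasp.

α = atan 0.3 = 16.70°;  2α = 33.40°
edge 1: e_1 = (+0.67, -2.27);  n_1 = (-0.9591, -0.2831)
edge 5: e_5 = (-0.06, +3.43);  n_5 = (+0.9998, +0.0175)
∠(n_1, n_5) = 164.56°
δ = |180° − 164.56°| = 15.44°
15.44° ≤ 2α = 33.40°  →  valid

δ = 15.44°, valid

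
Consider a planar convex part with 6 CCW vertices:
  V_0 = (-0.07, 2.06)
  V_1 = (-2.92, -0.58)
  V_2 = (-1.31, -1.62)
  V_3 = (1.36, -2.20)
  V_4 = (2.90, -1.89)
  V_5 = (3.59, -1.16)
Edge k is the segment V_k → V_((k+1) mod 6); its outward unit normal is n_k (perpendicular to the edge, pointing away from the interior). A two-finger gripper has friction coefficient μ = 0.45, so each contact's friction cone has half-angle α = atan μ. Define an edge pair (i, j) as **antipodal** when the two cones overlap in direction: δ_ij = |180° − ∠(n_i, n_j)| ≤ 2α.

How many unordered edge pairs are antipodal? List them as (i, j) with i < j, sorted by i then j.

α = atan 0.45 = 24.23°;  2α = 48.46°
n_0 = (-0.6796, +0.7336)
n_1 = (-0.5426, -0.8400)
n_2 = (-0.2123, -0.9772)
n_3 = (+0.1973, -0.9803)
n_4 = (+0.7267, -0.6869)
n_5 = (+0.6605, +0.7508)
  (0,1): δ = 75.67°  ·
  (0,2): δ = 55.07°  ·
  (0,3): δ = 31.43°  ✓
  (0,4): δ = 3.80°  ✓
  (0,5): δ = 95.85°  ·
  (1,2): δ = 159.39°  ·
  (1,3): δ = 135.76°  ·
  (1,4): δ = 100.53°  ·
  (1,5): δ = 8.48°  ✓
  (2,3): δ = 156.36°  ·
  (2,4): δ = 121.13°  ·
  (2,5): δ = 29.08°  ✓
  (3,4): δ = 144.77°  ·
  (3,5): δ = 52.72°  ·
  (4,5): δ = 87.95°  ·
antipodal pairs: 4

count = 4; pairs: (0,3), (0,4), (1,5), (2,5)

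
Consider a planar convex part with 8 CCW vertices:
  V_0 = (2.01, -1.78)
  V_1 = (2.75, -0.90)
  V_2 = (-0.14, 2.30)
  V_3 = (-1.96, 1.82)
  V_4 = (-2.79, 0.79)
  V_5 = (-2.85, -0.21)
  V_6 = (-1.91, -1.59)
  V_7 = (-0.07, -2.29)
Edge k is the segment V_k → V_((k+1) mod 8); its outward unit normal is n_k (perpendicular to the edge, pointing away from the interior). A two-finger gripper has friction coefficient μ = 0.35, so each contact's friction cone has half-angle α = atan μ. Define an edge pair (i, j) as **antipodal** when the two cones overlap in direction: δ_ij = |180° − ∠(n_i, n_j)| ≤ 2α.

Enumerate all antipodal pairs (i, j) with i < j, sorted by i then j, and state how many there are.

α = atan 0.35 = 19.29°;  2α = 38.58°
n_0 = (+0.7654, -0.6436)
n_1 = (+0.7421, +0.6702)
n_2 = (-0.2550, +0.9669)
n_3 = (-0.7787, +0.6275)
n_4 = (-0.9982, +0.0599)
n_5 = (-0.8265, -0.5630)
n_6 = (-0.3556, -0.9346)
n_7 = (+0.2381, -0.9712)
  (0,1): δ = 97.85°  ·
  (0,2): δ = 35.16°  ✓
  (0,3): δ = 1.20°  ✓
  (0,4): δ = 36.63°  ✓
  (0,5): δ = 74.32°  ·
  (0,6): δ = 109.23°  ·
  (0,7): δ = 143.84°  ·
  (1,2): δ = 117.31°  ·
  (1,3): δ = 80.95°  ·
  (1,4): δ = 45.52°  ·
  (1,5): δ = 7.82°  ✓
  (1,6): δ = 27.09°  ✓
  (1,7): δ = 61.69°  ·
  (2,3): δ = 143.64°  ·
  (2,4): δ = 108.21°  ·
  (2,5): δ = 70.51°  ·
  (2,6): δ = 35.60°  ✓
  (2,7): δ = 1.00°  ✓
  (3,4): δ = 144.57°  ·
  (3,5): δ = 106.88°  ·
  (3,6): δ = 71.97°  ·
  (3,7): δ = 37.36°  ✓
  (4,5): δ = 142.31°  ·
  (4,6): δ = 107.39°  ·
  (4,7): δ = 72.79°  ·
  (5,6): δ = 145.09°  ·
  (5,7): δ = 110.48°  ·
  (6,7): δ = 145.39°  ·
antipodal pairs: 8

count = 8; pairs: (0,2), (0,3), (0,4), (1,5), (1,6), (2,6), (2,7), (3,7)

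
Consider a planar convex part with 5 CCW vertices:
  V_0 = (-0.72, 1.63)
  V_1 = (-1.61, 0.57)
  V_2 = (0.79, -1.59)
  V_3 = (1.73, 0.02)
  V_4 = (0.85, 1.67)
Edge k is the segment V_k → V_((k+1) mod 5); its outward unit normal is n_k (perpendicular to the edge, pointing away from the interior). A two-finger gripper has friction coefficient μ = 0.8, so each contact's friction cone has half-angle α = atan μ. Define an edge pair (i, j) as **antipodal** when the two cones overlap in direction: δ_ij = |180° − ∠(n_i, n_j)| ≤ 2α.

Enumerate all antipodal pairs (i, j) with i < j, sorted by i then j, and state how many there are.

α = atan 0.8 = 38.66°;  2α = 77.32°
n_0 = (-0.7658, +0.6430)
n_1 = (-0.6690, -0.7433)
n_2 = (+0.8636, -0.5042)
n_3 = (+0.8824, +0.4706)
n_4 = (-0.0255, +0.9997)
  (0,1): δ = 91.97°  ·
  (0,2): δ = 9.74°  ✓
  (0,3): δ = 68.09°  ✓
  (0,4): δ = 131.48°  ·
  (1,2): δ = 78.29°  ·
  (1,3): δ = 19.94°  ✓
  (1,4): δ = 43.45°  ✓
  (2,3): δ = 121.65°  ·
  (2,4): δ = 58.26°  ✓
  (3,4): δ = 116.61°  ·
antipodal pairs: 5

count = 5; pairs: (0,2), (0,3), (1,3), (1,4), (2,4)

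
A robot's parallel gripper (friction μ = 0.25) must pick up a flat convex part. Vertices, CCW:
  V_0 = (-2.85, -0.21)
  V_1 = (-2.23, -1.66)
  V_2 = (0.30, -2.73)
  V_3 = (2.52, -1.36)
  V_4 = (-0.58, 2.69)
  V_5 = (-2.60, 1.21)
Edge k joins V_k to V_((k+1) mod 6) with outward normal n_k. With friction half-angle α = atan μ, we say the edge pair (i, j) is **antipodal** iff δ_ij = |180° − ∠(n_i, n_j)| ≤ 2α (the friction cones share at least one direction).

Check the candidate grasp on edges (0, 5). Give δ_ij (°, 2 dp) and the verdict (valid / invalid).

δ = 146.86°, invalid

α = atan 0.25 = 14.04°;  2α = 28.07°
edge 0: e_0 = (+0.62, -1.45);  n_0 = (-0.9195, -0.3932)
edge 5: e_5 = (-0.25, -1.42);  n_5 = (-0.9849, +0.1734)
∠(n_0, n_5) = 33.14°
δ = |180° − 33.14°| = 146.86°
146.86° > 2α = 28.07°  →  invalid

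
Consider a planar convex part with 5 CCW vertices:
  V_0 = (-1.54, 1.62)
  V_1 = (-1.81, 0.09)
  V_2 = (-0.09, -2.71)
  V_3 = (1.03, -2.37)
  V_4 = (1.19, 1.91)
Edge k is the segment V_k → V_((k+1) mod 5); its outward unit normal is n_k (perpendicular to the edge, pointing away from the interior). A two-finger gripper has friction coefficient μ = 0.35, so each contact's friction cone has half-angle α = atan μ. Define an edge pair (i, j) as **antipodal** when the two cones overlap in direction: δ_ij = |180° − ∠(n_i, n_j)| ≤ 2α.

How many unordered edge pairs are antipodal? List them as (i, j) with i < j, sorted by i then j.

count = 3; pairs: (0,3), (1,3), (2,4)

α = atan 0.35 = 19.29°;  2α = 38.58°
n_0 = (-0.9848, +0.1738)
n_1 = (-0.8521, -0.5234)
n_2 = (+0.2905, -0.9569)
n_3 = (+0.9993, -0.0374)
n_4 = (-0.1056, +0.9944)
  (0,1): δ = 138.43°  ·
  (0,2): δ = 63.11°  ·
  (0,3): δ = 7.87°  ✓
  (0,4): δ = 106.07°  ·
  (1,2): δ = 104.68°  ·
  (1,3): δ = 33.70°  ✓
  (1,4): δ = 64.50°  ·
  (2,3): δ = 109.03°  ·
  (2,4): δ = 10.82°  ✓
  (3,4): δ = 81.80°  ·
antipodal pairs: 3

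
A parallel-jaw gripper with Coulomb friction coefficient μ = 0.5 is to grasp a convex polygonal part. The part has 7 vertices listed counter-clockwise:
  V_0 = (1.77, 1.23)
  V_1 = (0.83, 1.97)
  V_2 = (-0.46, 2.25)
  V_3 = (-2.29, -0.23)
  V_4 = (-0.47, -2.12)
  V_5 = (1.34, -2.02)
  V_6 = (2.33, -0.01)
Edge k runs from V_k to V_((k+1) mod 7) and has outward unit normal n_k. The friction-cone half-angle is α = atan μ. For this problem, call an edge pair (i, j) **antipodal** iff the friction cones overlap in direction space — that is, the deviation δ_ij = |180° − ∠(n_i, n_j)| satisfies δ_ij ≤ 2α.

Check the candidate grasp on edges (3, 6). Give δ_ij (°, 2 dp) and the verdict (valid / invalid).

δ = 19.61°, valid

α = atan 0.5 = 26.57°;  2α = 53.13°
edge 3: e_3 = (+1.82, -1.89);  n_3 = (-0.7203, -0.6936)
edge 6: e_6 = (-0.56, +1.24);  n_6 = (+0.9114, +0.4116)
∠(n_3, n_6) = 160.39°
δ = |180° − 160.39°| = 19.61°
19.61° ≤ 2α = 53.13°  →  valid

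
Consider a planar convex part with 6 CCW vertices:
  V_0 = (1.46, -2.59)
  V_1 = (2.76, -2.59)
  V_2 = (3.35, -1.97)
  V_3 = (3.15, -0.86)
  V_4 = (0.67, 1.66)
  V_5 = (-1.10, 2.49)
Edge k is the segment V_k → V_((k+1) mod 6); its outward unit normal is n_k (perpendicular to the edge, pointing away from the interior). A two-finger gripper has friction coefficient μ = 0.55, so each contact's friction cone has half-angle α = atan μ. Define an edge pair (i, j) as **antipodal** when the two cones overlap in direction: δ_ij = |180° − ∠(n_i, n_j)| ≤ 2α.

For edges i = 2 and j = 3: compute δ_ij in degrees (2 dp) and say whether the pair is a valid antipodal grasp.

δ = 145.67°, invalid

α = atan 0.55 = 28.81°;  2α = 57.62°
edge 2: e_2 = (-0.20, +1.11);  n_2 = (+0.9842, +0.1773)
edge 3: e_3 = (-2.48, +2.52);  n_3 = (+0.7127, +0.7014)
∠(n_2, n_3) = 34.33°
δ = |180° − 34.33°| = 145.67°
145.67° > 2α = 57.62°  →  invalid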